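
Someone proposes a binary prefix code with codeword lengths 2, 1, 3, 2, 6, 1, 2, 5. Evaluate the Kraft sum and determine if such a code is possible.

With common denominator 2^6 = 64: Σ 2^(−ℓᵢ) = 16/64 + 32/64 + 8/64 + 16/64 + 1/64 + 32/64 + 16/64 + 2/64 = 123/64 = 1.921875.
Kraft's inequality requires Σ ≤ 1; here Σ = 1.921875 > 1, so no such prefix code exists.

1.921875; no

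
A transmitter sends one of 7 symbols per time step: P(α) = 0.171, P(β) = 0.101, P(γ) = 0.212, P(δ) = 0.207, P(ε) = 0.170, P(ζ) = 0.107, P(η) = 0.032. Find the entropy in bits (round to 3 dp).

H = −Σ pᵢ log₂ pᵢ.
−0.171·log₂(0.171) = 0.4357
−0.101·log₂(0.101) = 0.3341
−0.212·log₂(0.212) = 0.4744
−0.207·log₂(0.207) = 0.4704
−0.170·log₂(0.170) = 0.4346
−0.107·log₂(0.107) = 0.3450
−0.032·log₂(0.032) = 0.1589
Sum ≈ 2.6530 → 2.653 bits.

2.653 bits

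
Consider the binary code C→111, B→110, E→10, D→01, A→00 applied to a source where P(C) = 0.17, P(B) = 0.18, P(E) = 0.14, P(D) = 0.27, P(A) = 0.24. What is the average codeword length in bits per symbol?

L̄ = Σ pᵢ·ℓᵢ = 0.17·3 + 0.18·3 + 0.14·2 + 0.27·2 + 0.24·2 = 2.35 bits/symbol.

2.35 bits/symbol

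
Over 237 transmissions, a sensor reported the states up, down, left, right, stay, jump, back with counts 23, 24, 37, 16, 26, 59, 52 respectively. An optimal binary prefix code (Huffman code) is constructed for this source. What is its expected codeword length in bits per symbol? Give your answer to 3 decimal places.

Probabilities are the counts divided by 237.
Repeatedly combine the two least-probable nodes; the expected code length is the sum of the merged weights.
merge 16/237 + 23/237 → 13/79
merge 8/79 + 26/237 → 50/237
merge 37/237 + 13/79 → 76/237
merge 50/237 + 52/237 → 34/79
merge 59/237 + 76/237 → 45/79
merge 34/79 + 45/79 → 1
L = 13/79 + 50/237 + 76/237 + 34/79 + 45/79 + 1 = 213/79 ≈ 2.696 bits/symbol.

2.696 bits/symbol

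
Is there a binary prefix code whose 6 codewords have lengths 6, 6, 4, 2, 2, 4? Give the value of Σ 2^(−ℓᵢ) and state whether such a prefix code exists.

0.65625; yes

With common denominator 2^6 = 64: Σ 2^(−ℓᵢ) = 1/64 + 1/64 + 4/64 + 16/64 + 16/64 + 4/64 = 42/64 = 0.65625.
Kraft's inequality requires Σ ≤ 1; here Σ = 0.65625 ≤ 1, so such a prefix code exists.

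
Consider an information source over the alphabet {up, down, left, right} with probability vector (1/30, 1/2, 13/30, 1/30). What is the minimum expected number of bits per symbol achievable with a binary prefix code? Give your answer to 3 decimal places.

1.567 bits/symbol

Repeatedly combine the two least-probable nodes; the expected code length is the sum of the merged weights.
merge 1/30 + 1/30 → 1/15
merge 1/15 + 13/30 → 1/2
merge 1/2 + 1/2 → 1
L = 1/15 + 1/2 + 1 = 47/30 ≈ 1.567 bits/symbol.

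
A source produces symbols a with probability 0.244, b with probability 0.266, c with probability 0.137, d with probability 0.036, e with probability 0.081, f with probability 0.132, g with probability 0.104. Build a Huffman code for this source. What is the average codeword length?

Repeatedly combine the two least-probable nodes; the expected code length is the sum of the merged weights.
merge 9/250 + 81/1000 → 117/1000
merge 13/125 + 117/1000 → 221/1000
merge 33/250 + 137/1000 → 269/1000
merge 221/1000 + 61/250 → 93/200
merge 133/500 + 269/1000 → 107/200
merge 93/200 + 107/200 → 1
L = 117/1000 + 221/1000 + 269/1000 + 93/200 + 107/200 + 1 = 2607/1000 = 2.607 bits/symbol.

2.607 bits/symbol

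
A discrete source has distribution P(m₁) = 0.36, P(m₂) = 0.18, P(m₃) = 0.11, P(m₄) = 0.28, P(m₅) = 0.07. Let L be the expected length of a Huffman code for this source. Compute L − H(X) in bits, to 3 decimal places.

Entropy H = −Σ p log₂ p ≈ 2.1090 bits.
Huffman merges: 7/100+11/100→9/50; 9/50+9/50→9/25; 7/25+9/25→16/25; 9/25+16/25→1. L = 109/50 ≈ 2.1800.
L − H = 2.1800 − 2.1090 = 0.071 bits.

0.071 bits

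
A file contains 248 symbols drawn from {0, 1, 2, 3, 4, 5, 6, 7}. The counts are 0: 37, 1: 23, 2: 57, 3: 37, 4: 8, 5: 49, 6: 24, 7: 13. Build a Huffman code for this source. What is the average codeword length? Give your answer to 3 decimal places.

2.835 bits/symbol

Probabilities are the counts divided by 248.
Repeatedly combine the two least-probable nodes; the expected code length is the sum of the merged weights.
merge 1/31 + 13/248 → 21/248
merge 21/248 + 23/248 → 11/62
merge 3/31 + 37/248 → 61/248
merge 37/248 + 11/62 → 81/248
merge 49/248 + 57/248 → 53/124
merge 61/248 + 81/248 → 71/124
merge 53/124 + 71/124 → 1
L = 21/248 + 11/62 + 61/248 + 81/248 + 53/124 + 71/124 + 1 = 703/248 ≈ 2.835 bits/symbol.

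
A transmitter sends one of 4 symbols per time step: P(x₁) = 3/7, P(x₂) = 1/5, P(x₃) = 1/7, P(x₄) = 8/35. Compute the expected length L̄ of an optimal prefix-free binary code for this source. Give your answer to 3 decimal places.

1.914 bits/symbol

Repeatedly combine the two least-probable nodes; the expected code length is the sum of the merged weights.
merge 1/7 + 1/5 → 12/35
merge 8/35 + 12/35 → 4/7
merge 3/7 + 4/7 → 1
L = 12/35 + 4/7 + 1 = 67/35 ≈ 1.914 bits/symbol.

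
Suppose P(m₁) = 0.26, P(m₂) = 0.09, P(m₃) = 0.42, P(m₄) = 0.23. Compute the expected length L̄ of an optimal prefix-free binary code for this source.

1.9 bits/symbol

Repeatedly combine the two least-probable nodes; the expected code length is the sum of the merged weights.
merge 9/100 + 23/100 → 8/25
merge 13/50 + 8/25 → 29/50
merge 21/50 + 29/50 → 1
L = 8/25 + 29/50 + 1 = 19/10 = 1.9 bits/symbol.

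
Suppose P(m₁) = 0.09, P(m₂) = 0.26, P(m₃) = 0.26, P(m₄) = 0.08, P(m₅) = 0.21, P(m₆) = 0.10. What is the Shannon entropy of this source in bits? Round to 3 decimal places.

H = −Σ pᵢ log₂ pᵢ.
−0.09·log₂(0.09) = 0.3127
−0.26·log₂(0.26) = 0.5053
−0.26·log₂(0.26) = 0.5053
−0.08·log₂(0.08) = 0.2915
−0.21·log₂(0.21) = 0.4728
−0.10·log₂(0.10) = 0.3322
Sum ≈ 2.4198 → 2.420 bits.

2.420 bits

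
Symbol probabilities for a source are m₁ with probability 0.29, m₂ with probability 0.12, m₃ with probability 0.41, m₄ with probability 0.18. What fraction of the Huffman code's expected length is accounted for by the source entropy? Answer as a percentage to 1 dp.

98.3%

Entropy H = −Σ p log₂ p ≈ 1.8577 bits.
Huffman merges: 3/25+9/50→3/10; 29/100+3/10→59/100; 41/100+59/100→1. L = 189/100 ≈ 1.8900.
Efficiency = H/L = 1.8577/1.8900 = 98.3%.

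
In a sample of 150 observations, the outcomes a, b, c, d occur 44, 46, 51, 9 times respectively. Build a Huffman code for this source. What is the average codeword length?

Probabilities are the counts divided by 150.
Repeatedly combine the two least-probable nodes; the expected code length is the sum of the merged weights.
merge 3/50 + 22/75 → 53/150
merge 23/75 + 17/50 → 97/150
merge 53/150 + 97/150 → 1
L = 53/150 + 97/150 + 1 = 2 bits/symbol.

2 bits/symbol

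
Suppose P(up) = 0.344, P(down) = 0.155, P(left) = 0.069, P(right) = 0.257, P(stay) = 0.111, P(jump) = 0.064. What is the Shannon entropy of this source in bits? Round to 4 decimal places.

H = −Σ pᵢ log₂ pᵢ.
−0.344·log₂(0.344) = 0.5296
−0.155·log₂(0.155) = 0.4169
−0.069·log₂(0.069) = 0.2662
−0.257·log₂(0.257) = 0.5038
−0.111·log₂(0.111) = 0.3520
−0.064·log₂(0.064) = 0.2538
Sum ≈ 2.3222 → 2.3222 bits.

2.3222 bits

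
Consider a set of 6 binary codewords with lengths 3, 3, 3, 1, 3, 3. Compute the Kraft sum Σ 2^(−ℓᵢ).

1.125

With common denominator 2^3 = 8: Σ 2^(−ℓᵢ) = 1/8 + 1/8 + 1/8 + 4/8 + 1/8 + 1/8 = 9/8 = 1.125.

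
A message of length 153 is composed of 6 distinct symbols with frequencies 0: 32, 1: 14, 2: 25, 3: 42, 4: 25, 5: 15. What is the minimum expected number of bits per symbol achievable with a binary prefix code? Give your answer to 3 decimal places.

Probabilities are the counts divided by 153.
Repeatedly combine the two least-probable nodes; the expected code length is the sum of the merged weights.
merge 14/153 + 5/51 → 29/153
merge 25/153 + 25/153 → 50/153
merge 29/153 + 32/153 → 61/153
merge 14/51 + 50/153 → 92/153
merge 61/153 + 92/153 → 1
L = 29/153 + 50/153 + 61/153 + 92/153 + 1 = 385/153 ≈ 2.516 bits/symbol.

2.516 bits/symbol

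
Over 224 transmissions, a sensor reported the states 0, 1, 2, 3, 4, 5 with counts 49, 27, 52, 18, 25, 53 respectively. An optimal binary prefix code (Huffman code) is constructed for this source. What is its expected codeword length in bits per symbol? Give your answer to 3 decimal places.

2.504 bits/symbol

Probabilities are the counts divided by 224.
Repeatedly combine the two least-probable nodes; the expected code length is the sum of the merged weights.
merge 9/112 + 25/224 → 43/224
merge 27/224 + 43/224 → 5/16
merge 7/32 + 13/56 → 101/224
merge 53/224 + 5/16 → 123/224
merge 101/224 + 123/224 → 1
L = 43/224 + 5/16 + 101/224 + 123/224 + 1 = 561/224 ≈ 2.504 bits/symbol.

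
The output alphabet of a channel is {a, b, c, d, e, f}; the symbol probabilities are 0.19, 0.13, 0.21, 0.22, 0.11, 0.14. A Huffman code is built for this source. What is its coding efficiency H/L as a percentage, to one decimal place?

98.8%

Entropy H = −Σ p log₂ p ≈ 2.5387 bits.
Huffman merges: 11/100+13/100→6/25; 7/50+19/100→33/100; 21/100+11/50→43/100; 6/25+33/100→57/100; 43/100+57/100→1. L = 257/100 ≈ 2.5700.
Efficiency = H/L = 2.5387/2.5700 = 98.8%.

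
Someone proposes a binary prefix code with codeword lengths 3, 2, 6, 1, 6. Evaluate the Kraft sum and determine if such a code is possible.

0.90625; yes

With common denominator 2^6 = 64: Σ 2^(−ℓᵢ) = 8/64 + 16/64 + 1/64 + 32/64 + 1/64 = 58/64 = 0.90625.
Kraft's inequality requires Σ ≤ 1; here Σ = 0.90625 ≤ 1, so such a prefix code exists.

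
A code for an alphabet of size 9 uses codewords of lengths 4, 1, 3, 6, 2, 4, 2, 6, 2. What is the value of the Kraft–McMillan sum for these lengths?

With common denominator 2^6 = 64: Σ 2^(−ℓᵢ) = 4/64 + 32/64 + 8/64 + 1/64 + 16/64 + 4/64 + 16/64 + 1/64 + 16/64 = 98/64 = 1.53125.

1.53125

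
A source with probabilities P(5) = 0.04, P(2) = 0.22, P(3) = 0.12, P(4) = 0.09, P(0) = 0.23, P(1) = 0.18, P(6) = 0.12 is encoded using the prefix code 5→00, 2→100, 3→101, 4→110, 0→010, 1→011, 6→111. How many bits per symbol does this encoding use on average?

L̄ = Σ pᵢ·ℓᵢ = 0.04·2 + 0.22·3 + 0.12·3 + 0.09·3 + 0.23·3 + 0.18·3 + 0.12·3 = 2.96 bits/symbol.

2.96 bits/symbol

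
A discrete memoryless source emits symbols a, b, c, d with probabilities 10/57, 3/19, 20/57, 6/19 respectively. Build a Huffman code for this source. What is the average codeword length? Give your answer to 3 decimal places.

Repeatedly combine the two least-probable nodes; the expected code length is the sum of the merged weights.
merge 3/19 + 10/57 → 1/3
merge 6/19 + 1/3 → 37/57
merge 20/57 + 37/57 → 1
L = 1/3 + 37/57 + 1 = 113/57 ≈ 1.982 bits/symbol.

1.982 bits/symbol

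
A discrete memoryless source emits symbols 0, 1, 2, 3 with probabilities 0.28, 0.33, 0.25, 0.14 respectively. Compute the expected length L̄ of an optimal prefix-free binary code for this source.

Repeatedly combine the two least-probable nodes; the expected code length is the sum of the merged weights.
merge 7/50 + 1/4 → 39/100
merge 7/25 + 33/100 → 61/100
merge 39/100 + 61/100 → 1
L = 39/100 + 61/100 + 1 = 2 bits/symbol.

2 bits/symbol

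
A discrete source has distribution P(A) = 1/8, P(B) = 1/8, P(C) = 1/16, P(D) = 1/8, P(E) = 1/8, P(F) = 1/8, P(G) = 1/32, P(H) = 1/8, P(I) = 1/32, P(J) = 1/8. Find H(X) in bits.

Each probability is a power of 1/2, so log₂(1/p) is an integer.
H = Σ p·log₂(1/p) = 1/8·3 + 1/8·3 + 1/16·4 + 1/8·3 + 1/8·3 + 1/8·3 + 1/32·5 + 1/8·3 + 1/32·5 + 1/8·3 = 3.1875 bits.

3.1875 bits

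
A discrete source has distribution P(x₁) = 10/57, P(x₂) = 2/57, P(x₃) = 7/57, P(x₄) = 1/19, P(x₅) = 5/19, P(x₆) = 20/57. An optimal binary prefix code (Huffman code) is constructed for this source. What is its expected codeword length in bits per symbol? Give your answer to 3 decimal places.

2.298 bits/symbol

Repeatedly combine the two least-probable nodes; the expected code length is the sum of the merged weights.
merge 2/57 + 1/19 → 5/57
merge 5/57 + 7/57 → 4/19
merge 10/57 + 4/19 → 22/57
merge 5/19 + 20/57 → 35/57
merge 22/57 + 35/57 → 1
L = 5/57 + 4/19 + 22/57 + 35/57 + 1 = 131/57 ≈ 2.298 bits/symbol.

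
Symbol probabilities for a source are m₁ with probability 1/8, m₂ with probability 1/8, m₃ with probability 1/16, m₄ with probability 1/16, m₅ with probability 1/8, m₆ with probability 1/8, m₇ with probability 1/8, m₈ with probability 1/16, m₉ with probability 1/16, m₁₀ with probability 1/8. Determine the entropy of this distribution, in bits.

3.25 bits

Each probability is a power of 1/2, so log₂(1/p) is an integer.
H = Σ p·log₂(1/p) = 1/8·3 + 1/8·3 + 1/16·4 + 1/16·4 + 1/8·3 + 1/8·3 + 1/8·3 + 1/16·4 + 1/16·4 + 1/8·3 = 3.25 bits.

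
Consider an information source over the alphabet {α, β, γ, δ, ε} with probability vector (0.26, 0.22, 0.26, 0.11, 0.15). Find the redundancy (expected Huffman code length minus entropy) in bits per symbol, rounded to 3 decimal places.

Entropy H = −Σ p log₂ p ≈ 2.2520 bits.
Huffman merges: 11/100+3/20→13/50; 11/50+13/50→12/25; 13/50+13/50→13/25; 12/25+13/25→1. L = 113/50 ≈ 2.2600.
L − H = 2.2600 − 2.2520 = 0.008 bits.

0.008 bits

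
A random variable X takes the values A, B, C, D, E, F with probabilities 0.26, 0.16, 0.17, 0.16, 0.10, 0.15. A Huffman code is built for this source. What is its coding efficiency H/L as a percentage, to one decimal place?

98.4%

Entropy H = −Σ p log₂ p ≈ 2.5286 bits.
Huffman merges: 1/10+3/20→1/4; 4/25+4/25→8/25; 17/100+1/4→21/50; 13/50+8/25→29/50; 21/50+29/50→1. L = 257/100 ≈ 2.5700.
Efficiency = H/L = 2.5286/2.5700 = 98.4%.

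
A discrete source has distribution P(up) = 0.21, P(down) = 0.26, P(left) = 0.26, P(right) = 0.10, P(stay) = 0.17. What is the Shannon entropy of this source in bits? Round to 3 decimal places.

2.250 bits

H = −Σ pᵢ log₂ pᵢ.
−0.21·log₂(0.21) = 0.4728
−0.26·log₂(0.26) = 0.5053
−0.26·log₂(0.26) = 0.5053
−0.10·log₂(0.10) = 0.3322
−0.17·log₂(0.17) = 0.4346
Sum ≈ 2.2502 → 2.250 bits.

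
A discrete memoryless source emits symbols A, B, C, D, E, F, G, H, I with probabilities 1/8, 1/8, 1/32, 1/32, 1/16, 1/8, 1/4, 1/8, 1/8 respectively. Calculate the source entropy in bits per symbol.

2.9375 bits

Each probability is a power of 1/2, so log₂(1/p) is an integer.
H = Σ p·log₂(1/p) = 1/8·3 + 1/8·3 + 1/32·5 + 1/32·5 + 1/16·4 + 1/8·3 + 1/4·2 + 1/8·3 + 1/8·3 = 2.9375 bits.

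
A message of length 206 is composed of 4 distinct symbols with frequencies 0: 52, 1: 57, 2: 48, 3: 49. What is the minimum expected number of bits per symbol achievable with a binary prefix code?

Probabilities are the counts divided by 206.
Repeatedly combine the two least-probable nodes; the expected code length is the sum of the merged weights.
merge 24/103 + 49/206 → 97/206
merge 26/103 + 57/206 → 109/206
merge 97/206 + 109/206 → 1
L = 97/206 + 109/206 + 1 = 2 bits/symbol.

2 bits/symbol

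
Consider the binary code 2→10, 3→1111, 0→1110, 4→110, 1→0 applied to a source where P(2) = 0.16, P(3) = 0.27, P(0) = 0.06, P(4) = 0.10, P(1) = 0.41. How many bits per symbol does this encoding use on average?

L̄ = Σ pᵢ·ℓᵢ = 0.16·2 + 0.27·4 + 0.06·4 + 0.10·3 + 0.41·1 = 2.35 bits/symbol.

2.35 bits/symbol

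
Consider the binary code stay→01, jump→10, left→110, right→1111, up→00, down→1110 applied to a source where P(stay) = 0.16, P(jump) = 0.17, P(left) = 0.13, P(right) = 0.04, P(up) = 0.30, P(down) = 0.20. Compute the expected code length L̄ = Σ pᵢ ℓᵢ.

2.61 bits/symbol

L̄ = Σ pᵢ·ℓᵢ = 0.16·2 + 0.17·2 + 0.13·3 + 0.04·4 + 0.30·2 + 0.20·4 = 2.61 bits/symbol.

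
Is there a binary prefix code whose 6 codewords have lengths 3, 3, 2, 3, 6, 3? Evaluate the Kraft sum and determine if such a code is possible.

With common denominator 2^6 = 64: Σ 2^(−ℓᵢ) = 8/64 + 8/64 + 16/64 + 8/64 + 1/64 + 8/64 = 49/64 = 0.765625.
Kraft's inequality requires Σ ≤ 1; here Σ = 0.765625 ≤ 1, so such a prefix code exists.

0.765625; yes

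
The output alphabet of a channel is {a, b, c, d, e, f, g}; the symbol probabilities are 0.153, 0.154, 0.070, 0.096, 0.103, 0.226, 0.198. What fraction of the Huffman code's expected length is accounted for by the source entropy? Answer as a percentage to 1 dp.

98.8%

Entropy H = −Σ p log₂ p ≈ 2.7084 bits.
Huffman merges: 7/100+12/125→83/500; 103/1000+153/1000→32/125; 77/500+83/500→8/25; 99/500+113/500→53/125; 32/125+8/25→72/125; 53/125+72/125→1. L = 1371/500 ≈ 2.7420.
Efficiency = H/L = 2.7084/2.7420 = 98.8%.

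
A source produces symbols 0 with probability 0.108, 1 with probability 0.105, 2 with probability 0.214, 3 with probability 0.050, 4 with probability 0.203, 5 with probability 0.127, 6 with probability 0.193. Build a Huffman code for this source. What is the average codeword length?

Repeatedly combine the two least-probable nodes; the expected code length is the sum of the merged weights.
merge 1/20 + 21/200 → 31/200
merge 27/250 + 127/1000 → 47/200
merge 31/200 + 193/1000 → 87/250
merge 203/1000 + 107/500 → 417/1000
merge 47/200 + 87/250 → 583/1000
merge 417/1000 + 583/1000 → 1
L = 31/200 + 47/200 + 87/250 + 417/1000 + 583/1000 + 1 = 1369/500 = 2.738 bits/symbol.

2.738 bits/symbol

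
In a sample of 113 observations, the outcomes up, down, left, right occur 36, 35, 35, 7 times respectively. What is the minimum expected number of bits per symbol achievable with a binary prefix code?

Probabilities are the counts divided by 113.
Repeatedly combine the two least-probable nodes; the expected code length is the sum of the merged weights.
merge 7/113 + 35/113 → 42/113
merge 35/113 + 36/113 → 71/113
merge 42/113 + 71/113 → 1
L = 42/113 + 71/113 + 1 = 2 bits/symbol.

2 bits/symbol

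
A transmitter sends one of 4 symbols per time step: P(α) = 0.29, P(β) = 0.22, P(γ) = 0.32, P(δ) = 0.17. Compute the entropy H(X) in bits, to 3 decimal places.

1.959 bits

H = −Σ pᵢ log₂ pᵢ.
−0.29·log₂(0.29) = 0.5179
−0.22·log₂(0.22) = 0.4806
−0.32·log₂(0.32) = 0.5260
−0.17·log₂(0.17) = 0.4346
Sum ≈ 1.9591 → 1.959 bits.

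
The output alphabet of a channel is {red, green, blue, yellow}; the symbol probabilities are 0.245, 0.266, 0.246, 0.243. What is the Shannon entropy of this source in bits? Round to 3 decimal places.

H = −Σ pᵢ log₂ pᵢ.
−0.245·log₂(0.245) = 0.4971
−0.266·log₂(0.266) = 0.5082
−0.246·log₂(0.246) = 0.4977
−0.243·log₂(0.243) = 0.4960
Sum ≈ 1.9990 → 1.999 bits.

1.999 bits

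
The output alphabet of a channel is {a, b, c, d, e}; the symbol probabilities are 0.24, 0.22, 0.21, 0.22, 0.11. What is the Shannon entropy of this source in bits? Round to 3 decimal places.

H = −Σ pᵢ log₂ pᵢ.
−0.24·log₂(0.24) = 0.4941
−0.22·log₂(0.22) = 0.4806
−0.21·log₂(0.21) = 0.4728
−0.22·log₂(0.22) = 0.4806
−0.11·log₂(0.11) = 0.3503
Sum ≈ 2.2784 → 2.278 bits.

2.278 bits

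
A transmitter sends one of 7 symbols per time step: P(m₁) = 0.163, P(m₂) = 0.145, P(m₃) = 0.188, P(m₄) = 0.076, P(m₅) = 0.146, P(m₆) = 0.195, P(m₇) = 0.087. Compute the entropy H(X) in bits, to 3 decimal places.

H = −Σ pᵢ log₂ pᵢ.
−0.163·log₂(0.163) = 0.4266
−0.145·log₂(0.145) = 0.4040
−0.188·log₂(0.188) = 0.4533
−0.076·log₂(0.076) = 0.2826
−0.146·log₂(0.146) = 0.4053
−0.195·log₂(0.195) = 0.4599
−0.087·log₂(0.087) = 0.3065
Sum ≈ 2.7381 → 2.738 bits.

2.738 bits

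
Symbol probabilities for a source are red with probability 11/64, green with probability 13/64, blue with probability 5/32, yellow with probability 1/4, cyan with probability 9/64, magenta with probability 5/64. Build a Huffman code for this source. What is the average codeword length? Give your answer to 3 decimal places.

Repeatedly combine the two least-probable nodes; the expected code length is the sum of the merged weights.
merge 5/64 + 9/64 → 7/32
merge 5/32 + 11/64 → 21/64
merge 13/64 + 7/32 → 27/64
merge 1/4 + 21/64 → 37/64
merge 27/64 + 37/64 → 1
L = 7/32 + 21/64 + 27/64 + 37/64 + 1 = 163/64 ≈ 2.547 bits/symbol.

2.547 bits/symbol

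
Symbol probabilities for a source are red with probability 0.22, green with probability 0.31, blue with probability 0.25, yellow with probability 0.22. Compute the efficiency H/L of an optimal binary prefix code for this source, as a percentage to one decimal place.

99.2%

Entropy H = −Σ p log₂ p ≈ 1.9849 bits.
Huffman merges: 11/50+11/50→11/25; 1/4+31/100→14/25; 11/25+14/25→1. L = 2 ≈ 2.0000.
Efficiency = H/L = 1.9849/2.0000 = 99.2%.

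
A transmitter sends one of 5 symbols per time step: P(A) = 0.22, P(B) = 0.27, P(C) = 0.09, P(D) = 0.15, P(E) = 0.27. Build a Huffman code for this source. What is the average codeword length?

2.24 bits/symbol

Repeatedly combine the two least-probable nodes; the expected code length is the sum of the merged weights.
merge 9/100 + 3/20 → 6/25
merge 11/50 + 6/25 → 23/50
merge 27/100 + 27/100 → 27/50
merge 23/50 + 27/50 → 1
L = 6/25 + 23/50 + 27/50 + 1 = 56/25 = 2.24 bits/symbol.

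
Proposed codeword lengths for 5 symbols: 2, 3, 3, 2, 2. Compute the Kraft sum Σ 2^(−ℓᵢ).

With common denominator 2^3 = 8: Σ 2^(−ℓᵢ) = 2/8 + 1/8 + 1/8 + 2/8 + 2/8 = 8/8 = 1.

1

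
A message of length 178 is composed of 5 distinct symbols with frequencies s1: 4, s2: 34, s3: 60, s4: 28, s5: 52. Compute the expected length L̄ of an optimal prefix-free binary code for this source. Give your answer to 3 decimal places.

2.180 bits/symbol

Probabilities are the counts divided by 178.
Repeatedly combine the two least-probable nodes; the expected code length is the sum of the merged weights.
merge 2/89 + 14/89 → 16/89
merge 16/89 + 17/89 → 33/89
merge 26/89 + 30/89 → 56/89
merge 33/89 + 56/89 → 1
L = 16/89 + 33/89 + 56/89 + 1 = 194/89 ≈ 2.180 bits/symbol.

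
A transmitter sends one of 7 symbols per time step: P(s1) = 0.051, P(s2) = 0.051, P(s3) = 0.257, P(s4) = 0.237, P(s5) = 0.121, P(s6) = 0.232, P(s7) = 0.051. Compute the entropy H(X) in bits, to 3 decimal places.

H = −Σ pᵢ log₂ pᵢ.
−0.051·log₂(0.051) = 0.2190
−0.051·log₂(0.051) = 0.2190
−0.257·log₂(0.257) = 0.5038
−0.237·log₂(0.237) = 0.4923
−0.121·log₂(0.121) = 0.3687
−0.232·log₂(0.232) = 0.4890
−0.051·log₂(0.051) = 0.2190
Sum ≈ 2.5106 → 2.511 bits.

2.511 bits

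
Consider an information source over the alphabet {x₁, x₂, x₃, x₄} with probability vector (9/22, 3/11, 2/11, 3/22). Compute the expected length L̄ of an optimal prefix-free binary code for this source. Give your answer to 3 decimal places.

1.909 bits/symbol

Repeatedly combine the two least-probable nodes; the expected code length is the sum of the merged weights.
merge 3/22 + 2/11 → 7/22
merge 3/11 + 7/22 → 13/22
merge 9/22 + 13/22 → 1
L = 7/22 + 13/22 + 1 = 21/11 ≈ 1.909 bits/symbol.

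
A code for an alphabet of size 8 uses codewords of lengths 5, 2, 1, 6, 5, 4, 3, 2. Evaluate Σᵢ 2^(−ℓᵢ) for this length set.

With common denominator 2^6 = 64: Σ 2^(−ℓᵢ) = 2/64 + 16/64 + 32/64 + 1/64 + 2/64 + 4/64 + 8/64 + 16/64 = 81/64 = 1.265625.

1.265625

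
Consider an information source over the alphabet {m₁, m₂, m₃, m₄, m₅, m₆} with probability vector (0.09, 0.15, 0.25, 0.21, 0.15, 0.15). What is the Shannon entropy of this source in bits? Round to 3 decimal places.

2.517 bits

H = −Σ pᵢ log₂ pᵢ.
−0.09·log₂(0.09) = 0.3127
−0.15·log₂(0.15) = 0.4105
−0.25·log₂(0.25) = 0.5000
−0.21·log₂(0.21) = 0.4728
−0.15·log₂(0.15) = 0.4105
−0.15·log₂(0.15) = 0.4105
Sum ≈ 2.5171 → 2.517 bits.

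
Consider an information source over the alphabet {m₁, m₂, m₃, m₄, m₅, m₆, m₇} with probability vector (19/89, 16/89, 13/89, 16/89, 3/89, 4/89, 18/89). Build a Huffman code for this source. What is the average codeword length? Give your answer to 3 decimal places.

Repeatedly combine the two least-probable nodes; the expected code length is the sum of the merged weights.
merge 3/89 + 4/89 → 7/89
merge 7/89 + 13/89 → 20/89
merge 16/89 + 16/89 → 32/89
merge 18/89 + 19/89 → 37/89
merge 20/89 + 32/89 → 52/89
merge 37/89 + 52/89 → 1
L = 7/89 + 20/89 + 32/89 + 37/89 + 52/89 + 1 = 237/89 ≈ 2.663 bits/symbol.

2.663 bits/symbol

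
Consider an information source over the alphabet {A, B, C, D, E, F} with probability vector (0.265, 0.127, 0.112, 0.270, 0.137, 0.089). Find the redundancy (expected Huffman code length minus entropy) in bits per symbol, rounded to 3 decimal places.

Entropy H = −Σ p log₂ p ≈ 2.4531 bits.
Huffman merges: 89/1000+14/125→201/1000; 127/1000+137/1000→33/125; 201/1000+33/125→93/200; 53/200+27/100→107/200; 93/200+107/200→1. L = 493/200 ≈ 2.4650.
L − H = 2.4650 − 2.4531 = 0.012 bits.

0.012 bits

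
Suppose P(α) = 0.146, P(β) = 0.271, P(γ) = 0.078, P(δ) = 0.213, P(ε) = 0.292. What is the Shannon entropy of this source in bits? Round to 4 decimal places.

2.1966 bits

H = −Σ pᵢ log₂ pᵢ.
−0.146·log₂(0.146) = 0.4053
−0.271·log₂(0.271) = 0.5105
−0.078·log₂(0.078) = 0.2871
−0.213·log₂(0.213) = 0.4752
−0.292·log₂(0.292) = 0.5186
Sum ≈ 2.1966 → 2.1966 bits.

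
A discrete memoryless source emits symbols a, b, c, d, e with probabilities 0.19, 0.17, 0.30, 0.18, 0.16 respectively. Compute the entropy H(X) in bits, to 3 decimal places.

2.279 bits

H = −Σ pᵢ log₂ pᵢ.
−0.19·log₂(0.19) = 0.4552
−0.17·log₂(0.17) = 0.4346
−0.30·log₂(0.30) = 0.5211
−0.18·log₂(0.18) = 0.4453
−0.16·log₂(0.16) = 0.4230
Sum ≈ 2.2792 → 2.279 bits.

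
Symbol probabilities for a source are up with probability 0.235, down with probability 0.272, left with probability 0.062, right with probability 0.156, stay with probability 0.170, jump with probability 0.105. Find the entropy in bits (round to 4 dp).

H = −Σ pᵢ log₂ pᵢ.
−0.235·log₂(0.235) = 0.4910
−0.272·log₂(0.272) = 0.5109
−0.062·log₂(0.062) = 0.2487
−0.156·log₂(0.156) = 0.4181
−0.170·log₂(0.170) = 0.4346
−0.105·log₂(0.105) = 0.3414
Sum ≈ 2.4447 → 2.4447 bits.

2.4447 bits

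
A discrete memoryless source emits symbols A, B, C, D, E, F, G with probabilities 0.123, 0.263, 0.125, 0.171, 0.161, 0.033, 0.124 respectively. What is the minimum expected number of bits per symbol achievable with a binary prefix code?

Repeatedly combine the two least-probable nodes; the expected code length is the sum of the merged weights.
merge 33/1000 + 123/1000 → 39/250
merge 31/250 + 1/8 → 249/1000
merge 39/250 + 161/1000 → 317/1000
merge 171/1000 + 249/1000 → 21/50
merge 263/1000 + 317/1000 → 29/50
merge 21/50 + 29/50 → 1
L = 39/250 + 249/1000 + 317/1000 + 21/50 + 29/50 + 1 = 1361/500 = 2.722 bits/symbol.

2.722 bits/symbol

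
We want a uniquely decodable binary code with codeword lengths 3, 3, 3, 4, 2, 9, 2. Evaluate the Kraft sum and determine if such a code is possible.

0.939453125; yes

With common denominator 2^9 = 512: Σ 2^(−ℓᵢ) = 64/512 + 64/512 + 64/512 + 32/512 + 128/512 + 1/512 + 128/512 = 481/512 = 0.939453125.
Kraft's inequality requires Σ ≤ 1; here Σ = 0.939453125 ≤ 1, so such a prefix code exists.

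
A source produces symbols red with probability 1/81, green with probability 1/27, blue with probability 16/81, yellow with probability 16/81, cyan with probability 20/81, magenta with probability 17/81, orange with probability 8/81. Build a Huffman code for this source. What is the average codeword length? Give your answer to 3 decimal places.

2.543 bits/symbol

Repeatedly combine the two least-probable nodes; the expected code length is the sum of the merged weights.
merge 1/81 + 1/27 → 4/81
merge 4/81 + 8/81 → 4/27
merge 4/27 + 16/81 → 28/81
merge 16/81 + 17/81 → 11/27
merge 20/81 + 28/81 → 16/27
merge 11/27 + 16/27 → 1
L = 4/81 + 4/27 + 28/81 + 11/27 + 16/27 + 1 = 206/81 ≈ 2.543 bits/symbol.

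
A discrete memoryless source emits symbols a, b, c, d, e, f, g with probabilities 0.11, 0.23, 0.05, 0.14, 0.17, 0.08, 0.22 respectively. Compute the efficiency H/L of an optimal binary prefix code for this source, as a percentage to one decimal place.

Entropy H = −Σ p log₂ p ≈ 2.6578 bits.
Huffman merges: 1/20+2/25→13/100; 11/100+13/100→6/25; 7/50+17/100→31/100; 11/50+23/100→9/20; 6/25+31/100→11/20; 9/20+11/20→1. L = 67/25 ≈ 2.6800.
Efficiency = H/L = 2.6578/2.6800 = 99.2%.

99.2%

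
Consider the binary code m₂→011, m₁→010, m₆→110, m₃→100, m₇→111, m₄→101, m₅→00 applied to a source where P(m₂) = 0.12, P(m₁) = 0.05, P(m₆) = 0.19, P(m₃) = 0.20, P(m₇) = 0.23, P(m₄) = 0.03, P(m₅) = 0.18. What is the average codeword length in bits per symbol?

2.82 bits/symbol

L̄ = Σ pᵢ·ℓᵢ = 0.12·3 + 0.05·3 + 0.19·3 + 0.20·3 + 0.23·3 + 0.03·3 + 0.18·2 = 2.82 bits/symbol.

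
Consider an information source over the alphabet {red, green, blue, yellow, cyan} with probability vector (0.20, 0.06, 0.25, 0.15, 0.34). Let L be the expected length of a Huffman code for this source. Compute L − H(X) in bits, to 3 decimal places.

0.062 bits

Entropy H = −Σ p log₂ p ≈ 2.1476 bits.
Huffman merges: 3/50+3/20→21/100; 1/5+21/100→41/100; 1/4+17/50→59/100; 41/100+59/100→1. L = 221/100 ≈ 2.2100.
L − H = 2.2100 − 2.1476 = 0.062 bits.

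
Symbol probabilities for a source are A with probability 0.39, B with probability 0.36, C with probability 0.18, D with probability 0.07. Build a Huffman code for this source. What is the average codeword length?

1.86 bits/symbol

Repeatedly combine the two least-probable nodes; the expected code length is the sum of the merged weights.
merge 7/100 + 9/50 → 1/4
merge 1/4 + 9/25 → 61/100
merge 39/100 + 61/100 → 1
L = 1/4 + 61/100 + 1 = 93/50 = 1.86 bits/symbol.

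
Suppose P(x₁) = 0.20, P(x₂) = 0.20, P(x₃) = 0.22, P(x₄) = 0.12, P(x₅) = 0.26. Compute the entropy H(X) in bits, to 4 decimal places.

2.2817 bits

H = −Σ pᵢ log₂ pᵢ.
−0.20·log₂(0.20) = 0.4644
−0.20·log₂(0.20) = 0.4644
−0.22·log₂(0.22) = 0.4806
−0.12·log₂(0.12) = 0.3671
−0.26·log₂(0.26) = 0.5053
Sum ≈ 2.2817 → 2.2817 bits.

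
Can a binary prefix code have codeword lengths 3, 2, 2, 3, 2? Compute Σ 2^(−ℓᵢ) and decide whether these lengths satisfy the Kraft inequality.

1; yes

With common denominator 2^3 = 8: Σ 2^(−ℓᵢ) = 1/8 + 2/8 + 2/8 + 1/8 + 2/8 = 8/8 = 1.
Kraft's inequality requires Σ ≤ 1; here Σ = 1 ≤ 1, so such a prefix code exists.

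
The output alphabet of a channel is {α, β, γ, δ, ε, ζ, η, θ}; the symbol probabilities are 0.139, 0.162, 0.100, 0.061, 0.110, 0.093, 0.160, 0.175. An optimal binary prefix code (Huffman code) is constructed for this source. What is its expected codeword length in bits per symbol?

2.979 bits/symbol

Repeatedly combine the two least-probable nodes; the expected code length is the sum of the merged weights.
merge 61/1000 + 93/1000 → 77/500
merge 1/10 + 11/100 → 21/100
merge 139/1000 + 77/500 → 293/1000
merge 4/25 + 81/500 → 161/500
merge 7/40 + 21/100 → 77/200
merge 293/1000 + 161/500 → 123/200
merge 77/200 + 123/200 → 1
L = 77/500 + 21/100 + 293/1000 + 161/500 + 77/200 + 123/200 + 1 = 2979/1000 = 2.979 bits/symbol.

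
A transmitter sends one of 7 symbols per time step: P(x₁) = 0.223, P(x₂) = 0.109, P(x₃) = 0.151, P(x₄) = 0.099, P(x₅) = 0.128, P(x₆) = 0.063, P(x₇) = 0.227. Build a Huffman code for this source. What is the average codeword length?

Repeatedly combine the two least-probable nodes; the expected code length is the sum of the merged weights.
merge 63/1000 + 99/1000 → 81/500
merge 109/1000 + 16/125 → 237/1000
merge 151/1000 + 81/500 → 313/1000
merge 223/1000 + 227/1000 → 9/20
merge 237/1000 + 313/1000 → 11/20
merge 9/20 + 11/20 → 1
L = 81/500 + 237/1000 + 313/1000 + 9/20 + 11/20 + 1 = 339/125 = 2.712 bits/symbol.

2.712 bits/symbol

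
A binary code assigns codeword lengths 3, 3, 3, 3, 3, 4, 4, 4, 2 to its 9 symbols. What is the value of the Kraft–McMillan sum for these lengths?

With common denominator 2^4 = 16: Σ 2^(−ℓᵢ) = 2/16 + 2/16 + 2/16 + 2/16 + 2/16 + 1/16 + 1/16 + 1/16 + 4/16 = 17/16 = 1.0625.

1.0625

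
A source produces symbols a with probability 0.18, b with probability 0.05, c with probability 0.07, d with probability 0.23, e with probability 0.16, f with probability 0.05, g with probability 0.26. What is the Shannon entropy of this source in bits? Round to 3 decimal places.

H = −Σ pᵢ log₂ pᵢ.
−0.18·log₂(0.18) = 0.4453
−0.05·log₂(0.05) = 0.2161
−0.07·log₂(0.07) = 0.2686
−0.23·log₂(0.23) = 0.4877
−0.16·log₂(0.16) = 0.4230
−0.05·log₂(0.05) = 0.2161
−0.26·log₂(0.26) = 0.5053
Sum ≈ 2.5620 → 2.562 bits.

2.562 bits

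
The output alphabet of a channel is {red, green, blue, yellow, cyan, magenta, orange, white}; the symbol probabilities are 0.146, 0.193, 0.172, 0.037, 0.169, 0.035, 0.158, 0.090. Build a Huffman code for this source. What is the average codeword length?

Repeatedly combine the two least-probable nodes; the expected code length is the sum of the merged weights.
merge 7/200 + 37/1000 → 9/125
merge 9/125 + 9/100 → 81/500
merge 73/500 + 79/500 → 38/125
merge 81/500 + 169/1000 → 331/1000
merge 43/250 + 193/1000 → 73/200
merge 38/125 + 331/1000 → 127/200
merge 73/200 + 127/200 → 1
L = 9/125 + 81/500 + 38/125 + 331/1000 + 73/200 + 127/200 + 1 = 2869/1000 = 2.869 bits/symbol.

2.869 bits/symbol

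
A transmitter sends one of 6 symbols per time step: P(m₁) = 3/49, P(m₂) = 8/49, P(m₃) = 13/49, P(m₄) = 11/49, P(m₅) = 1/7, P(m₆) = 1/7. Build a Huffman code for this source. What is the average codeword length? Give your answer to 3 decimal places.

2.510 bits/symbol

Repeatedly combine the two least-probable nodes; the expected code length is the sum of the merged weights.
merge 3/49 + 1/7 → 10/49
merge 1/7 + 8/49 → 15/49
merge 10/49 + 11/49 → 3/7
merge 13/49 + 15/49 → 4/7
merge 3/7 + 4/7 → 1
L = 10/49 + 15/49 + 3/7 + 4/7 + 1 = 123/49 ≈ 2.510 bits/symbol.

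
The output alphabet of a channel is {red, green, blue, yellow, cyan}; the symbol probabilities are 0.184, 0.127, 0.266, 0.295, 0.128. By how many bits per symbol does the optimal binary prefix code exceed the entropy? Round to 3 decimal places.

Entropy H = −Σ p log₂ p ≈ 2.2348 bits.
Huffman merges: 127/1000+16/125→51/200; 23/125+51/200→439/1000; 133/500+59/200→561/1000; 439/1000+561/1000→1. L = 451/200 ≈ 2.2550.
L − H = 2.2550 − 2.2348 = 0.020 bits.

0.020 bits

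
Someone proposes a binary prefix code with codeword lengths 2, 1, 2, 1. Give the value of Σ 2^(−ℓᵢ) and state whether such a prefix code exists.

With common denominator 2^2 = 4: Σ 2^(−ℓᵢ) = 1/4 + 2/4 + 1/4 + 2/4 = 6/4 = 1.5.
Kraft's inequality requires Σ ≤ 1; here Σ = 1.5 > 1, so no such prefix code exists.

1.5; no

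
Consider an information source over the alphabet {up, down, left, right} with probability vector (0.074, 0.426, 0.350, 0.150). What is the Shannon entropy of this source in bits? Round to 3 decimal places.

1.743 bits

H = −Σ pᵢ log₂ pᵢ.
−0.074·log₂(0.074) = 0.2780
−0.426·log₂(0.426) = 0.5244
−0.350·log₂(0.350) = 0.5301
−0.150·log₂(0.150) = 0.4105
Sum ≈ 1.7431 → 1.743 bits.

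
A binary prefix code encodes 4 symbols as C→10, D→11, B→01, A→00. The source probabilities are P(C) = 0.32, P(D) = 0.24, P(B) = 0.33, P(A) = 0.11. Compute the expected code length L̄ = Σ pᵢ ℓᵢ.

L̄ = Σ pᵢ·ℓᵢ = 0.32·2 + 0.24·2 + 0.33·2 + 0.11·2 = 2 bits/symbol.

2 bits/symbol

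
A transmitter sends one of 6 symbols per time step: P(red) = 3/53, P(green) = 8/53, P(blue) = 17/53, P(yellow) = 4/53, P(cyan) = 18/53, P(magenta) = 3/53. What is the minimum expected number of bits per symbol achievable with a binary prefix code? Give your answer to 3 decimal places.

2.302 bits/symbol

Repeatedly combine the two least-probable nodes; the expected code length is the sum of the merged weights.
merge 3/53 + 3/53 → 6/53
merge 4/53 + 6/53 → 10/53
merge 8/53 + 10/53 → 18/53
merge 17/53 + 18/53 → 35/53
merge 18/53 + 35/53 → 1
L = 6/53 + 10/53 + 18/53 + 35/53 + 1 = 122/53 ≈ 2.302 bits/symbol.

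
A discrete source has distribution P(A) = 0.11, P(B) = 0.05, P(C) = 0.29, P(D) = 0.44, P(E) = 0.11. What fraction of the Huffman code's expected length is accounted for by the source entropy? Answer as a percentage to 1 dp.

Entropy H = −Σ p log₂ p ≈ 1.9557 bits.
Huffman merges: 1/20+11/100→4/25; 11/100+4/25→27/100; 27/100+29/100→14/25; 11/25+14/25→1. L = 199/100 ≈ 1.9900.
Efficiency = H/L = 1.9557/1.9900 = 98.3%.

98.3%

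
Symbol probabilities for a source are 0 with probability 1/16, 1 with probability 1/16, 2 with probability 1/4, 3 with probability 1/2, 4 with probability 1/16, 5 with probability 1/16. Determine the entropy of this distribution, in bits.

2 bits

Each probability is a power of 1/2, so log₂(1/p) is an integer.
H = Σ p·log₂(1/p) = 1/16·4 + 1/16·4 + 1/4·2 + 1/2·1 + 1/16·4 + 1/16·4 = 2 bits.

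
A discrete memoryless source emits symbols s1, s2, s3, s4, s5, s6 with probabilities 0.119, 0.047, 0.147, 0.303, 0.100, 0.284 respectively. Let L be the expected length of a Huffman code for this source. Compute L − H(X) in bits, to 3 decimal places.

Entropy H = −Σ p log₂ p ≈ 2.3493 bits.
Huffman merges: 47/1000+1/10→147/1000; 119/1000+147/1000→133/500; 147/1000+133/500→413/1000; 71/250+303/1000→587/1000; 413/1000+587/1000→1. L = 2413/1000 ≈ 2.4130.
L − H = 2.4130 − 2.3493 = 0.064 bits.

0.064 bits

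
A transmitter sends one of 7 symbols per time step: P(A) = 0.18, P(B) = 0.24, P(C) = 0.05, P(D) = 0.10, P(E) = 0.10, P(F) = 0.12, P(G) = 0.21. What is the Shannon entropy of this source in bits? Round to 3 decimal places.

2.660 bits

H = −Σ pᵢ log₂ pᵢ.
−0.18·log₂(0.18) = 0.4453
−0.24·log₂(0.24) = 0.4941
−0.05·log₂(0.05) = 0.2161
−0.10·log₂(0.10) = 0.3322
−0.10·log₂(0.10) = 0.3322
−0.12·log₂(0.12) = 0.3671
−0.21·log₂(0.21) = 0.4728
Sum ≈ 2.6598 → 2.660 bits.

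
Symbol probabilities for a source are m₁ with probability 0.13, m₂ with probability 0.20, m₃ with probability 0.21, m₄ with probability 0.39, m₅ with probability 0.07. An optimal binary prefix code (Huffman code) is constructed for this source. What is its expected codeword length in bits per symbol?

2.2 bits/symbol

Repeatedly combine the two least-probable nodes; the expected code length is the sum of the merged weights.
merge 7/100 + 13/100 → 1/5
merge 1/5 + 1/5 → 2/5
merge 21/100 + 39/100 → 3/5
merge 2/5 + 3/5 → 1
L = 1/5 + 2/5 + 3/5 + 1 = 11/5 = 2.2 bits/symbol.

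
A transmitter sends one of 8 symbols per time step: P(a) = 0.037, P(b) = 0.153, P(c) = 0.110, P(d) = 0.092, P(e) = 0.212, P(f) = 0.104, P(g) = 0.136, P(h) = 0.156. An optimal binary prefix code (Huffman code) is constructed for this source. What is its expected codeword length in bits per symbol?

2.917 bits/symbol

Repeatedly combine the two least-probable nodes; the expected code length is the sum of the merged weights.
merge 37/1000 + 23/250 → 129/1000
merge 13/125 + 11/100 → 107/500
merge 129/1000 + 17/125 → 53/200
merge 153/1000 + 39/250 → 309/1000
merge 53/250 + 107/500 → 213/500
merge 53/200 + 309/1000 → 287/500
merge 213/500 + 287/500 → 1
L = 129/1000 + 107/500 + 53/200 + 309/1000 + 213/500 + 287/500 + 1 = 2917/1000 = 2.917 bits/symbol.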